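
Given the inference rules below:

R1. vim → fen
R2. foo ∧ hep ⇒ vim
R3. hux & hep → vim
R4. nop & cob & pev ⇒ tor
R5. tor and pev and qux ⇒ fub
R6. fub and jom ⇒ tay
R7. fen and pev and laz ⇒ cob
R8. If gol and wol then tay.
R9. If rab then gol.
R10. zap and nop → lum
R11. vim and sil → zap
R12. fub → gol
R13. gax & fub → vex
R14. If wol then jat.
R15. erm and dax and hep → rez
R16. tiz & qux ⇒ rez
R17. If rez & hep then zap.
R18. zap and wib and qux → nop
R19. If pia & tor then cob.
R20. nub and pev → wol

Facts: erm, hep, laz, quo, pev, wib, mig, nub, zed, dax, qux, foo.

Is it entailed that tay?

Yes

vim  (by R2: foo, hep)
rez  (by R15: erm, dax, hep)
zap  (by R17: rez, hep)
nop  (by R18: zap, wib, qux)
wol  (by R20: nub, pev)
fen  (by R1: vim)
cob  (by R7: fen, pev, laz)
tor  (by R4: nop, cob, pev)
fub  (by R5: tor, pev, qux)
gol  (by R12: fub)
tay  (by R8: gol, wol)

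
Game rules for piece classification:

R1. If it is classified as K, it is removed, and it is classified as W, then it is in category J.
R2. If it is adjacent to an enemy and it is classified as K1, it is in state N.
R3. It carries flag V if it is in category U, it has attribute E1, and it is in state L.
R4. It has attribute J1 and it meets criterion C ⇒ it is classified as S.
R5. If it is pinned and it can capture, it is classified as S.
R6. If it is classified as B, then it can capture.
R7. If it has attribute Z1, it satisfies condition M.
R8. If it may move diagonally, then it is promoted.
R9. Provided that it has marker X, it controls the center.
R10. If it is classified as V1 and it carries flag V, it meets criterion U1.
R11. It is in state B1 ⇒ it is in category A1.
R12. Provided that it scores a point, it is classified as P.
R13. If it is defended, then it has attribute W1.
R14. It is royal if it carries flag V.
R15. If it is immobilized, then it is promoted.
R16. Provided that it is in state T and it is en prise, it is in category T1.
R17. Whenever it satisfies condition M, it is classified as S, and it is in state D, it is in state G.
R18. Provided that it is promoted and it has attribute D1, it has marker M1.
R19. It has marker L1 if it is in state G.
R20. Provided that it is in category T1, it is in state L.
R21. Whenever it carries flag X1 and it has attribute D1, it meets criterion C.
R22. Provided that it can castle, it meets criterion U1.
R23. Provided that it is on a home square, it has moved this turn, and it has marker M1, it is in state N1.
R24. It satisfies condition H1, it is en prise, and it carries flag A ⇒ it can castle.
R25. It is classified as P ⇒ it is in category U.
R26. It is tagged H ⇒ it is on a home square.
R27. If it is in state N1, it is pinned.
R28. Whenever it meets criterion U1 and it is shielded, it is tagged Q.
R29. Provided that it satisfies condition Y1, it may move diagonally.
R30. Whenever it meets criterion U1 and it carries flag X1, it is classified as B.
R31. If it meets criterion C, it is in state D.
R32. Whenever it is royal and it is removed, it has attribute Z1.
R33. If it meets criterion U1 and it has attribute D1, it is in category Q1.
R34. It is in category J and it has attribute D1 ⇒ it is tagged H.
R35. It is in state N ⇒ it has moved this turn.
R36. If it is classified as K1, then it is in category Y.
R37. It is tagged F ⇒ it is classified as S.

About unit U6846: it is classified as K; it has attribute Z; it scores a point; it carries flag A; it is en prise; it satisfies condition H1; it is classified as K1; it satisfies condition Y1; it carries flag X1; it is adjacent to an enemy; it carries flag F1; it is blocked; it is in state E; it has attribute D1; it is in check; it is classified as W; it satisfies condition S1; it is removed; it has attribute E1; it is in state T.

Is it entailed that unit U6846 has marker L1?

Yes

By R1 (it is classified as K, it is removed, it is classified as W): it is in category J.
By R2 (it is adjacent to an enemy, it is classified as K1): it is in state N.
By R12 (it scores a point): it is classified as P.
By R16 (it is in state T, it is en prise): it is in category T1.
By R20 (it is in category T1): it is in state L.
By R21 (it carries flag X1, it has attribute D1): it meets criterion C.
By R24 (it satisfies condition H1, it is en prise, it carries flag A): it can castle.
By R25 (it is classified as P): it is in category U.
By R29 (it satisfies condition Y1): it may move diagonally.
By R31 (it meets criterion C): it is in state D.
By R34 (it is in category J, it has attribute D1): it is tagged H.
By R35 (it is in state N): it has moved this turn.
By R3 (it is in category U, it has attribute E1, it is in state L): it carries flag V.
By R8 (it may move diagonally): it is promoted.
By R14 (it carries flag V): it is royal.
By R18 (it is promoted, it has attribute D1): it has marker M1.
By R22 (it can castle): it meets criterion U1.
By R26 (it is tagged H): it is on a home square.
By R30 (it meets criterion U1, it carries flag X1): it is classified as B.
By R32 (it is royal, it is removed): it has attribute Z1.
By R6 (it is classified as B): it can capture.
By R7 (it has attribute Z1): it satisfies condition M.
By R23 (it is on a home square, it has moved this turn, it has marker M1): it is in state N1.
By R27 (it is in state N1): it is pinned.
By R5 (it is pinned, it can capture): it is classified as S.
By R17 (it satisfies condition M, it is classified as S, it is in state D): it is in state G.
By R19 (it is in state G): it has marker L1.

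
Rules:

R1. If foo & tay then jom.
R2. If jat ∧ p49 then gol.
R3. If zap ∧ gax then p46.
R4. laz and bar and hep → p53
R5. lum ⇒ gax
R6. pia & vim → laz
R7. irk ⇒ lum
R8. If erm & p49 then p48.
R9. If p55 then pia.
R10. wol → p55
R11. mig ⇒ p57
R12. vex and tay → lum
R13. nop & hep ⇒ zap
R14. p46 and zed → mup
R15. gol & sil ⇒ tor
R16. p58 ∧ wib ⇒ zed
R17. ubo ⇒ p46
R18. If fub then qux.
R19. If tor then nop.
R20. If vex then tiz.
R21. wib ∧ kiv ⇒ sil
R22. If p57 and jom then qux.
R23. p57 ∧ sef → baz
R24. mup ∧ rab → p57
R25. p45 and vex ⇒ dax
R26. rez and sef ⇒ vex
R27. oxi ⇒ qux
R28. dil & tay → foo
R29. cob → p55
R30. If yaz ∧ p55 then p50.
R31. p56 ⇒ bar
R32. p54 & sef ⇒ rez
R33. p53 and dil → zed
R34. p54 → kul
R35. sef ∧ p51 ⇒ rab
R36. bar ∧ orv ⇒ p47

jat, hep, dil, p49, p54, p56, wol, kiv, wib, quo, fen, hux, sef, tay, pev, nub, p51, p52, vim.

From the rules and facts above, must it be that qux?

Yes

gol  (by R2: jat, p49)
p55  (by R10: wol)
sil  (by R21: wib, kiv)
foo  (by R28: dil, tay)
bar  (by R31: p56)
rez  (by R32: p54, sef)
rab  (by R35: sef, p51)
jom  (by R1: foo, tay)
pia  (by R9: p55)
tor  (by R15: gol, sil)
nop  (by R19: tor)
vex  (by R26: rez, sef)
laz  (by R6: pia, vim)
lum  (by R12: vex, tay)
zap  (by R13: nop, hep)
p53  (by R4: laz, bar, hep)
gax  (by R5: lum)
zed  (by R33: p53, dil)
p46  (by R3: zap, gax)
mup  (by R14: p46, zed)
p57  (by R24: mup, rab)
qux  (by R22: p57, jom)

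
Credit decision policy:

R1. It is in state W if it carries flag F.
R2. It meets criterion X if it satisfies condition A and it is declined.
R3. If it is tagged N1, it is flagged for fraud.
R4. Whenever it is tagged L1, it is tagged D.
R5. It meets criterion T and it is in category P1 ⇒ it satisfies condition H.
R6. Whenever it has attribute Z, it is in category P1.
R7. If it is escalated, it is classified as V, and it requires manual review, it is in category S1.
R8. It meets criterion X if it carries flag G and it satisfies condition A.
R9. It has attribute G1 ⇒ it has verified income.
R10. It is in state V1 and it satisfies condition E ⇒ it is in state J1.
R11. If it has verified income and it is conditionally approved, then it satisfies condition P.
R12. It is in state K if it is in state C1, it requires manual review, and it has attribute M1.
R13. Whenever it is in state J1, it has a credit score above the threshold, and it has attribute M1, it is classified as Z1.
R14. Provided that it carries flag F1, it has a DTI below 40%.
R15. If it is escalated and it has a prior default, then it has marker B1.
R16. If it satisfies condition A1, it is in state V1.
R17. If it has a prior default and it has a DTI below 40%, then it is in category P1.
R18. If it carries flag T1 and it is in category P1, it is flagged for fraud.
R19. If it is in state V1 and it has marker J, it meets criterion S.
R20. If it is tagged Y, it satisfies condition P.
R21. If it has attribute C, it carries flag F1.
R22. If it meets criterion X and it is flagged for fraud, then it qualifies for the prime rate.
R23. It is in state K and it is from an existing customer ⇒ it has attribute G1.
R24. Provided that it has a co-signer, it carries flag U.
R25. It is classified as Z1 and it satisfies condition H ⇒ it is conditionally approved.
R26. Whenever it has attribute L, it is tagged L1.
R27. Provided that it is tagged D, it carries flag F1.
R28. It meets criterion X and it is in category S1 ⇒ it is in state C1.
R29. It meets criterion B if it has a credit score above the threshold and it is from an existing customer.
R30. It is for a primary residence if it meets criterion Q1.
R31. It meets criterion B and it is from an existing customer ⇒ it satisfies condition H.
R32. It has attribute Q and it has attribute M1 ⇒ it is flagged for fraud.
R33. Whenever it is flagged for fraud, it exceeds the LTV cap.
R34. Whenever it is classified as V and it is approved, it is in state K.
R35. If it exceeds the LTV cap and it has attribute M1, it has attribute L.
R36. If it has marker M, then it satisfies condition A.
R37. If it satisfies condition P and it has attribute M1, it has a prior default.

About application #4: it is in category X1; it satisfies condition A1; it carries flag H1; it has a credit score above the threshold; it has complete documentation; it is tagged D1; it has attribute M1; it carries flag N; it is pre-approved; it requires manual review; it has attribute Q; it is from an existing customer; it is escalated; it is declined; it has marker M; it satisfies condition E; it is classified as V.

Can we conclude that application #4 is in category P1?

By R7 (it is escalated, it is classified as V, it requires manual review): it is in category S1.
By R16 (it satisfies condition A1): it is in state V1.
By R29 (it has a credit score above the threshold, it is from an existing customer): it meets criterion B.
By R31 (it meets criterion B, it is from an existing customer): it satisfies condition H.
By R32 (it has attribute Q, it has attribute M1): it is flagged for fraud.
By R33 (it is flagged for fraud): it exceeds the LTV cap.
By R35 (it exceeds the LTV cap, it has attribute M1): it has attribute L.
By R36 (it has marker M): it satisfies condition A.
By R2 (it satisfies condition A, it is declined): it meets criterion X.
By R10 (it is in state V1, it satisfies condition E): it is in state J1.
By R13 (it is in state J1, it has a credit score above the threshold, it has attribute M1): it is classified as Z1.
By R25 (it is classified as Z1, it satisfies condition H): it is conditionally approved.
By R26 (it has attribute L): it is tagged L1.
By R28 (it meets criterion X, it is in category S1): it is in state C1.
By R4 (it is tagged L1): it is tagged D.
By R12 (it is in state C1, it requires manual review, it has attribute M1): it is in state K.
By R23 (it is in state K, it is from an existing customer): it has attribute G1.
By R27 (it is tagged D): it carries flag F1.
By R9 (it has attribute G1): it has verified income.
By R11 (it has verified income, it is conditionally approved): it satisfies condition P.
By R14 (it carries flag F1): it has a DTI below 40%.
By R37 (it satisfies condition P, it has attribute M1): it has a prior default.
By R17 (it has a prior default, it has a DTI below 40%): it is in category P1.

Yes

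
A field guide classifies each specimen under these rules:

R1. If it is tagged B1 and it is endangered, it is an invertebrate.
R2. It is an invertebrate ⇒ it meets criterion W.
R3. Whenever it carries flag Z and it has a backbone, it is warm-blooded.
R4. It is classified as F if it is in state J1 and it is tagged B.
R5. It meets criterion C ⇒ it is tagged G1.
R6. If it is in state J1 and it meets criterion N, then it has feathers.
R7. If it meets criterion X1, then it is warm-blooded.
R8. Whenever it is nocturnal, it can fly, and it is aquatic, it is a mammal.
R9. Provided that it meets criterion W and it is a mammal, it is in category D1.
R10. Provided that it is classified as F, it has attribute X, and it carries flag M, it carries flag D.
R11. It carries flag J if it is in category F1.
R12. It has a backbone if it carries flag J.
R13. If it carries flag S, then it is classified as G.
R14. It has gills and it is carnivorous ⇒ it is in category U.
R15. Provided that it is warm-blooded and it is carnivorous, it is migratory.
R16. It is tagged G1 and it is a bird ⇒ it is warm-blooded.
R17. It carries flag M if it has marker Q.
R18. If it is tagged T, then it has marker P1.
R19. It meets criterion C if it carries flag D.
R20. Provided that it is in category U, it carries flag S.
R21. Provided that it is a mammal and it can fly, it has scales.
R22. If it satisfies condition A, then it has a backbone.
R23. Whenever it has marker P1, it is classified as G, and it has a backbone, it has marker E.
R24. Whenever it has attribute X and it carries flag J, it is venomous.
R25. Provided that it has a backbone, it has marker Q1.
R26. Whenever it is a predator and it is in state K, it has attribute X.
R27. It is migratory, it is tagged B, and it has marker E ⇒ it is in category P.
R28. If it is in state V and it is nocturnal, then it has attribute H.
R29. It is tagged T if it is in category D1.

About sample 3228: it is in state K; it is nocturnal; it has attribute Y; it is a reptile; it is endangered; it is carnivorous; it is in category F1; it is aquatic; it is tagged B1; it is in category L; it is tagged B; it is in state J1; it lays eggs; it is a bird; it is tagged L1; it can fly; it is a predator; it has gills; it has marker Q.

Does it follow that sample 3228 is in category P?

By R1 (it is tagged B1, it is endangered): it is an invertebrate.
By R2 (it is an invertebrate): it meets criterion W.
By R4 (it is in state J1, it is tagged B): it is classified as F.
By R8 (it is nocturnal, it can fly, it is aquatic): it is a mammal.
By R9 (it meets criterion W, it is a mammal): it is in category D1.
By R11 (it is in category F1): it carries flag J.
By R12 (it carries flag J): it has a backbone.
By R14 (it has gills, it is carnivorous): it is in category U.
By R17 (it has marker Q): it carries flag M.
By R20 (it is in category U): it carries flag S.
By R26 (it is a predator, it is in state K): it has attribute X.
By R29 (it is in category D1): it is tagged T.
By R10 (it is classified as F, it has attribute X, it carries flag M): it carries flag D.
By R13 (it carries flag S): it is classified as G.
By R18 (it is tagged T): it has marker P1.
By R19 (it carries flag D): it meets criterion C.
By R23 (it has marker P1, it is classified as G, it has a backbone): it has marker E.
By R5 (it meets criterion C): it is tagged G1.
By R16 (it is tagged G1, it is a bird): it is warm-blooded.
By R15 (it is warm-blooded, it is carnivorous): it is migratory.
By R27 (it is migratory, it is tagged B, it has marker E): it is in category P.

Yes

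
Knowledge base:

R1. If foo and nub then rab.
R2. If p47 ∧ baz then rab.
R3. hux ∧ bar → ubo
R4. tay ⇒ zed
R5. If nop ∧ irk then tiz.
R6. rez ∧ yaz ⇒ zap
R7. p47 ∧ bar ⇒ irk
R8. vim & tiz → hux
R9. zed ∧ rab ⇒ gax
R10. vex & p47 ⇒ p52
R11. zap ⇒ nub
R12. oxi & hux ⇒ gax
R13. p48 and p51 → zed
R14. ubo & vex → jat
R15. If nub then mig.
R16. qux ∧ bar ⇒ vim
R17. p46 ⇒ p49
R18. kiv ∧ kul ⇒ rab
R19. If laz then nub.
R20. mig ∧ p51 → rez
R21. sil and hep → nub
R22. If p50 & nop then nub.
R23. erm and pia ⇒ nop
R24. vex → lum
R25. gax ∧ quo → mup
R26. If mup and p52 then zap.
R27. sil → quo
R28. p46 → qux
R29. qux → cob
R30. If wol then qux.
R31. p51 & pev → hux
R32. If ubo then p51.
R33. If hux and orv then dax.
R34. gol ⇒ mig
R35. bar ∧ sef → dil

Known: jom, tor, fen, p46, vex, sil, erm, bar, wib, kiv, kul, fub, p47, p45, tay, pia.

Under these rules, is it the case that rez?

zed  (by R4: tay)
irk  (by R7: p47, bar)
p52  (by R10: vex, p47)
rab  (by R18: kiv, kul)
nop  (by R23: erm, pia)
quo  (by R27: sil)
qux  (by R28: p46)
tiz  (by R5: nop, irk)
gax  (by R9: zed, rab)
vim  (by R16: qux, bar)
mup  (by R25: gax, quo)
zap  (by R26: mup, p52)
hux  (by R8: vim, tiz)
nub  (by R11: zap)
mig  (by R15: nub)
ubo  (by R3: hux, bar)
p51  (by R32: ubo)
rez  (by R20: mig, p51)

Yes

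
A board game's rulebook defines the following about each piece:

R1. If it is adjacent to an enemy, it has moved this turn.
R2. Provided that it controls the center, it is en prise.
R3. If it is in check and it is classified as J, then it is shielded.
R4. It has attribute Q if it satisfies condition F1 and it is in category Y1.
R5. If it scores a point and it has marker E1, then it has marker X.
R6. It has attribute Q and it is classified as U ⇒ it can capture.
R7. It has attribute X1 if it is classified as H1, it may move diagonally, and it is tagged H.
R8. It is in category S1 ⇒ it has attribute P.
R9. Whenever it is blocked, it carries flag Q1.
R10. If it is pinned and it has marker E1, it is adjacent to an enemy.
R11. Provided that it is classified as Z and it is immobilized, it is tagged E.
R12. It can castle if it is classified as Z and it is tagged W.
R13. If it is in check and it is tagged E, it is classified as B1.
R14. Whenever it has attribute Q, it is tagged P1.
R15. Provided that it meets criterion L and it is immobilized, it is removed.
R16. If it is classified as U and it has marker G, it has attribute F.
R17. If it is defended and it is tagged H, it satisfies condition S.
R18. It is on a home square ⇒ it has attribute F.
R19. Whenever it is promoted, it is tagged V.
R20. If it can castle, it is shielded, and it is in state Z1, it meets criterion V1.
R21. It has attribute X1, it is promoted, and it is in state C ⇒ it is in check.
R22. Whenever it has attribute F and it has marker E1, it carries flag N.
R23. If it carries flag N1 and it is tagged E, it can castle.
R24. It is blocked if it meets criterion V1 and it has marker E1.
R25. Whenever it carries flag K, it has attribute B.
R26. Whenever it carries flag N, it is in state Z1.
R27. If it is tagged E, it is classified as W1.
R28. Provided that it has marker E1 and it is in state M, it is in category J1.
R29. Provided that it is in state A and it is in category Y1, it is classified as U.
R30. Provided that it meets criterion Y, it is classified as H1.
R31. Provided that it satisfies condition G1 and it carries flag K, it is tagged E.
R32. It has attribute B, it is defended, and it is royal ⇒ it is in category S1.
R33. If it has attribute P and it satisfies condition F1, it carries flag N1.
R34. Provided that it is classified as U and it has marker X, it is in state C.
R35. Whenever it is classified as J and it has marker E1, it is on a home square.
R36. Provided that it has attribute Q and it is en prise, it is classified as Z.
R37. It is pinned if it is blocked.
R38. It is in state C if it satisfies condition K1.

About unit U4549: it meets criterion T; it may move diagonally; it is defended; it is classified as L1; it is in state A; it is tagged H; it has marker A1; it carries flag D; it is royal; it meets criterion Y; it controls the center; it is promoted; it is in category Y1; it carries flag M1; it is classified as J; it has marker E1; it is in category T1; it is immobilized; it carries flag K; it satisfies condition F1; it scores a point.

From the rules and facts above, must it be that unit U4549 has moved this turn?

By R2 (it controls the center): it is en prise.
By R4 (it satisfies condition F1, it is in category Y1): it has attribute Q.
By R5 (it scores a point, it has marker E1): it has marker X.
By R25 (it carries flag K): it has attribute B.
By R29 (it is in state A, it is in category Y1): it is classified as U.
By R30 (it meets criterion Y): it is classified as H1.
By R32 (it has attribute B, it is defended, it is royal): it is in category S1.
By R34 (it is classified as U, it has marker X): it is in state C.
By R35 (it is classified as J, it has marker E1): it is on a home square.
By R36 (it has attribute Q, it is en prise): it is classified as Z.
By R7 (it is classified as H1, it may move diagonally, it is tagged H): it has attribute X1.
By R8 (it is in category S1): it has attribute P.
By R11 (it is classified as Z, it is immobilized): it is tagged E.
By R18 (it is on a home square): it has attribute F.
By R21 (it has attribute X1, it is promoted, it is in state C): it is in check.
By R22 (it has attribute F, it has marker E1): it carries flag N.
By R26 (it carries flag N): it is in state Z1.
By R33 (it has attribute P, it satisfies condition F1): it carries flag N1.
By R3 (it is in check, it is classified as J): it is shielded.
By R23 (it carries flag N1, it is tagged E): it can castle.
By R20 (it can castle, it is shielded, it is in state Z1): it meets criterion V1.
By R24 (it meets criterion V1, it has marker E1): it is blocked.
By R37 (it is blocked): it is pinned.
By R10 (it is pinned, it has marker E1): it is adjacent to an enemy.
By R1 (it is adjacent to an enemy): it has moved this turn.

Yes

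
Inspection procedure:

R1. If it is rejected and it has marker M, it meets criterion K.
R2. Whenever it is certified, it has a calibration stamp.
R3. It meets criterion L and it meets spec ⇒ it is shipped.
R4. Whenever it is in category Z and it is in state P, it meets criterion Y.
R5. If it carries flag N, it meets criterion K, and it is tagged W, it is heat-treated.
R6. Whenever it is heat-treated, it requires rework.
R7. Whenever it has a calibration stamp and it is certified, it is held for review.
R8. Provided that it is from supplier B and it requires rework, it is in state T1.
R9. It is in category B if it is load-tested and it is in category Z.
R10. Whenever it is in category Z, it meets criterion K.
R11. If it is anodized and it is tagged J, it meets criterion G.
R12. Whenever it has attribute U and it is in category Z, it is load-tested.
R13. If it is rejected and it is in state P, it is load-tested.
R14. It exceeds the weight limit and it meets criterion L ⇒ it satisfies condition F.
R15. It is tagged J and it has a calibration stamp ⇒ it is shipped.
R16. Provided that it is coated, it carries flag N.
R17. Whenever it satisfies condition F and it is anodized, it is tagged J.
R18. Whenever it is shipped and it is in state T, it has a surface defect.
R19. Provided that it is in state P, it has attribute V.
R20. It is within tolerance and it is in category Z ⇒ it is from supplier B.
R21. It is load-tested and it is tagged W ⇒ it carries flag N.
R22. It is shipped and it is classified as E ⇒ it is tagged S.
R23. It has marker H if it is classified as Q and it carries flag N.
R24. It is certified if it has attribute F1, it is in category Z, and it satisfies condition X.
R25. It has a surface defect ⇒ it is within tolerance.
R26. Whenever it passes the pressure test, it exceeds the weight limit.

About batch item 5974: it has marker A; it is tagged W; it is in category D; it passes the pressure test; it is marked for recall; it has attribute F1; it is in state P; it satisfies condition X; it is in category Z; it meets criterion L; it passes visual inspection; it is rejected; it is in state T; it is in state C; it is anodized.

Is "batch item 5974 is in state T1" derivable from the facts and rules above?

Yes

By R10 (it is in category Z): it meets criterion K.
By R13 (it is rejected, it is in state P): it is load-tested.
By R21 (it is load-tested, it is tagged W): it carries flag N.
By R24 (it has attribute F1, it is in category Z, it satisfies condition X): it is certified.
By R26 (it passes the pressure test): it exceeds the weight limit.
By R2 (it is certified): it has a calibration stamp.
By R5 (it carries flag N, it meets criterion K, it is tagged W): it is heat-treated.
By R6 (it is heat-treated): it requires rework.
By R14 (it exceeds the weight limit, it meets criterion L): it satisfies condition F.
By R17 (it satisfies condition F, it is anodized): it is tagged J.
By R15 (it is tagged J, it has a calibration stamp): it is shipped.
By R18 (it is shipped, it is in state T): it has a surface defect.
By R25 (it has a surface defect): it is within tolerance.
By R20 (it is within tolerance, it is in category Z): it is from supplier B.
By R8 (it is from supplier B, it requires rework): it is in state T1.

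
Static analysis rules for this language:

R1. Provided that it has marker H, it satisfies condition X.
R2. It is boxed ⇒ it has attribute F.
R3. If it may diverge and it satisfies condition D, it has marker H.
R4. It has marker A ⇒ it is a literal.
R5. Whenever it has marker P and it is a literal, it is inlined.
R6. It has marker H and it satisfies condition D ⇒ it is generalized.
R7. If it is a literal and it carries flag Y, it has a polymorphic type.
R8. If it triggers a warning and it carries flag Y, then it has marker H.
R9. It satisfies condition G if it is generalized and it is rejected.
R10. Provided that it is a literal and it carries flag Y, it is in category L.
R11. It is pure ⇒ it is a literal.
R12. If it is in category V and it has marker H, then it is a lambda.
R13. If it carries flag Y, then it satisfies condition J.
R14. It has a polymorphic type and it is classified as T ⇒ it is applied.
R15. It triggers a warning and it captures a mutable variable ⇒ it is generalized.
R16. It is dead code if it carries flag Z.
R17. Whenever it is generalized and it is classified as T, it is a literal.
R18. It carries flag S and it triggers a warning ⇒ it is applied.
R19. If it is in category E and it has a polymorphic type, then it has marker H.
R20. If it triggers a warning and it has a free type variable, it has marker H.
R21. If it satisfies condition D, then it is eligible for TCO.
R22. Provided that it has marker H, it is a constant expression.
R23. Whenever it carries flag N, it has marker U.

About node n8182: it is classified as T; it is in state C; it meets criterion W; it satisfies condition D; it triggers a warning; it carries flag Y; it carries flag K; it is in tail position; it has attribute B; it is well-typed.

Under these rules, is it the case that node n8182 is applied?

By R8 (it triggers a warning, it carries flag Y): it has marker H.
By R6 (it has marker H, it satisfies condition D): it is generalized.
By R17 (it is generalized, it is classified as T): it is a literal.
By R7 (it is a literal, it carries flag Y): it has a polymorphic type.
By R14 (it has a polymorphic type, it is classified as T): it is applied.

Yes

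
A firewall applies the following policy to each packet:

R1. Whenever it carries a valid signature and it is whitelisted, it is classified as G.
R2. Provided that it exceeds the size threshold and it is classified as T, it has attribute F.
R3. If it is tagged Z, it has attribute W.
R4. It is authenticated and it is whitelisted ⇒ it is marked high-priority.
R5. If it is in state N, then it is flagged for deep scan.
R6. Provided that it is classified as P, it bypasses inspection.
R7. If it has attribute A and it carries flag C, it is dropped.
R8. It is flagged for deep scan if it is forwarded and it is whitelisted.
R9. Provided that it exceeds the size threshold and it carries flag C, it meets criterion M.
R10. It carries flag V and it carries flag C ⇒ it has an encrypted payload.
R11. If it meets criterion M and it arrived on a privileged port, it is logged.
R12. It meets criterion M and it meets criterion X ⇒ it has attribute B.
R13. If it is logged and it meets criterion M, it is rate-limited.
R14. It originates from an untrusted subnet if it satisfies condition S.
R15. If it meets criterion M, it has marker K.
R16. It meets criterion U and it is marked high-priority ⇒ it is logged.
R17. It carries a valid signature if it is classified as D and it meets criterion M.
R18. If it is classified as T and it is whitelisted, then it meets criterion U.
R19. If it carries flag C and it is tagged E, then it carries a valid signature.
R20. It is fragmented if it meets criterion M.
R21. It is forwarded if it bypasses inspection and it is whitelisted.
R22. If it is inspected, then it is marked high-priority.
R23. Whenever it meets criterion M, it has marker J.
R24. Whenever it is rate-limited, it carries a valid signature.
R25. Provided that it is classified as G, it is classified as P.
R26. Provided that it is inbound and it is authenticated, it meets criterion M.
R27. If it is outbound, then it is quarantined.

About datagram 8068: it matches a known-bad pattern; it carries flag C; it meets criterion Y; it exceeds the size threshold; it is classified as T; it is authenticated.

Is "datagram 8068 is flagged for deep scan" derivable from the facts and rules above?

No

Forward chaining from the given facts derives: has attribute F, meets criterion M, has marker K, is fragmented, has marker J.
Rules concluding "it is flagged for deep scan": R5 needs "it is in state N"; R8 needs "it is forwarded" — none of these are established.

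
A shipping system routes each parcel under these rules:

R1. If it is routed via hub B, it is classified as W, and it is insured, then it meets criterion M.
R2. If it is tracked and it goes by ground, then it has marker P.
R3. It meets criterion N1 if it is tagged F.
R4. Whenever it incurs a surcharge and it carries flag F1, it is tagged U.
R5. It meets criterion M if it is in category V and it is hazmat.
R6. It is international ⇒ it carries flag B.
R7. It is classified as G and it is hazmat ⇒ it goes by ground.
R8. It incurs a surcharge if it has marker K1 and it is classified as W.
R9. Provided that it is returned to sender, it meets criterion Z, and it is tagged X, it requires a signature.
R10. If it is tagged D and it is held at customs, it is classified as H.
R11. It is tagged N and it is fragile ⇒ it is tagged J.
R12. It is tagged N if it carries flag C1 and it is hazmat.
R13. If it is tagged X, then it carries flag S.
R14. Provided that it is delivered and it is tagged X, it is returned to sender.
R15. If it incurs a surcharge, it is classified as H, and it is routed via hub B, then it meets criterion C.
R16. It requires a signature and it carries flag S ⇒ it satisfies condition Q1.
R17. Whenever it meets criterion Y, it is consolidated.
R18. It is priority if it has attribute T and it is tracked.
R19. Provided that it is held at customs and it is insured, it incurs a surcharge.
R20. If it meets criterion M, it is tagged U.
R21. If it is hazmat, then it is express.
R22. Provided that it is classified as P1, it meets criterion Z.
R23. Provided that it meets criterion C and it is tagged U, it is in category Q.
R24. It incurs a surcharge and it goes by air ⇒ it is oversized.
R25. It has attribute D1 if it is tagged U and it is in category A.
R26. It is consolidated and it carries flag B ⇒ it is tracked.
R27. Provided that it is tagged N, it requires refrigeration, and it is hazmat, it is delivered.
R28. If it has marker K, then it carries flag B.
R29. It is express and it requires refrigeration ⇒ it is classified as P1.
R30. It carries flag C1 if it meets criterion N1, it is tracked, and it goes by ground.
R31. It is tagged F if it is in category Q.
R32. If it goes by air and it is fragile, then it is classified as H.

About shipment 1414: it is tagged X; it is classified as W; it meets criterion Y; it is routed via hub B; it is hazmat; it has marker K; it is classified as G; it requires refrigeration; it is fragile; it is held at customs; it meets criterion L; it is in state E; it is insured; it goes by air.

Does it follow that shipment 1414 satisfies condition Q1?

Yes

By R1 (it is routed via hub B, it is classified as W, it is insured): it meets criterion M.
By R7 (it is classified as G, it is hazmat): it goes by ground.
By R13 (it is tagged X): it carries flag S.
By R17 (it meets criterion Y): it is consolidated.
By R19 (it is held at customs, it is insured): it incurs a surcharge.
By R20 (it meets criterion M): it is tagged U.
By R21 (it is hazmat): it is express.
By R28 (it has marker K): it carries flag B.
By R29 (it is express, it requires refrigeration): it is classified as P1.
By R32 (it goes by air, it is fragile): it is classified as H.
By R15 (it incurs a surcharge, it is classified as H, it is routed via hub B): it meets criterion C.
By R22 (it is classified as P1): it meets criterion Z.
By R23 (it meets criterion C, it is tagged U): it is in category Q.
By R26 (it is consolidated, it carries flag B): it is tracked.
By R31 (it is in category Q): it is tagged F.
By R3 (it is tagged F): it meets criterion N1.
By R30 (it meets criterion N1, it is tracked, it goes by ground): it carries flag C1.
By R12 (it carries flag C1, it is hazmat): it is tagged N.
By R27 (it is tagged N, it requires refrigeration, it is hazmat): it is delivered.
By R14 (it is delivered, it is tagged X): it is returned to sender.
By R9 (it is returned to sender, it meets criterion Z, it is tagged X): it requires a signature.
By R16 (it requires a signature, it carries flag S): it satisfies condition Q1.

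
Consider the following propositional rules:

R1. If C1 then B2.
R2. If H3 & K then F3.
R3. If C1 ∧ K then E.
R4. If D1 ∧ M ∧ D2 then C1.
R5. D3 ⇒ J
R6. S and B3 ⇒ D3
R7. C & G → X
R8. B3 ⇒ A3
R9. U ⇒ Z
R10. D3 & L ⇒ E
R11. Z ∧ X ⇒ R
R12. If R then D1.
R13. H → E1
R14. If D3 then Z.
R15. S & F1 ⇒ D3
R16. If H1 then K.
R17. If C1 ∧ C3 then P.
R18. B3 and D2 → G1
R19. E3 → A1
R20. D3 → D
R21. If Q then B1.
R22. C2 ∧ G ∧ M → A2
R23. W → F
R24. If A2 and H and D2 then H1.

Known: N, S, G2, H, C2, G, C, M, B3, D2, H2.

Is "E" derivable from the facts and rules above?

D3  (by R6: S, B3)
X  (by R7: C, G)
Z  (by R14: D3)
A2  (by R22: C2, G, M)
H1  (by R24: A2, H, D2)
R  (by R11: Z, X)
D1  (by R12: R)
K  (by R16: H1)
C1  (by R4: D1, M, D2)
E  (by R3: C1, K)

Yes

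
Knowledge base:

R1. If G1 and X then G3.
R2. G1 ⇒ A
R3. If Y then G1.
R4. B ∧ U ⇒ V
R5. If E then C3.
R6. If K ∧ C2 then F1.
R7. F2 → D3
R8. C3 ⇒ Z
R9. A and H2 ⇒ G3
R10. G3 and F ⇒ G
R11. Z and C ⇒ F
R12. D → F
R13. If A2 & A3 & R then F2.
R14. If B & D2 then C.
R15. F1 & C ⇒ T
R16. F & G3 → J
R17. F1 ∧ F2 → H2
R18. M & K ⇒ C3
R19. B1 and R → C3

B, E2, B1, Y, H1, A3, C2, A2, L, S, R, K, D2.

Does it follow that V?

No

Forward chaining from the given facts derives: G1, F1, F2, C, T, H2, C3, A, D3, Z, G3, F, J, G.
The only rule concluding V is R4, which needs U; that is never established.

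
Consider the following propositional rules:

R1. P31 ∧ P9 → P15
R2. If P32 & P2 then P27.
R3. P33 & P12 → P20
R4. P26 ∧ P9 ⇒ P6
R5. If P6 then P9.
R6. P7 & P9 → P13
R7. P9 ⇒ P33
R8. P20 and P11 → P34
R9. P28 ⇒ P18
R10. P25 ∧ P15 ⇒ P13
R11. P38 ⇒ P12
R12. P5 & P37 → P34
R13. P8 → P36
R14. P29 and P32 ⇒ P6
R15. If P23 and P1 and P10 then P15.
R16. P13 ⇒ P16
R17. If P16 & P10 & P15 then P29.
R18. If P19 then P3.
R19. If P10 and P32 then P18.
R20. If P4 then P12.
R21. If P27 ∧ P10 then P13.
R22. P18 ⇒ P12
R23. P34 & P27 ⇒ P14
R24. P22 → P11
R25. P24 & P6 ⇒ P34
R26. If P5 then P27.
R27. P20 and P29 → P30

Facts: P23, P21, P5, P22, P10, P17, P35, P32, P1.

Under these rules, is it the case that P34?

Yes

P15  (by R15: P23, P1, P10)
P18  (by R19: P10, P32)
P12  (by R22: P18)
P11  (by R24: P22)
P27  (by R26: P5)
P13  (by R21: P27, P10)
P16  (by R16: P13)
P29  (by R17: P16, P10, P15)
P6  (by R14: P29, P32)
P9  (by R5: P6)
P33  (by R7: P9)
P20  (by R3: P33, P12)
P34  (by R8: P20, P11)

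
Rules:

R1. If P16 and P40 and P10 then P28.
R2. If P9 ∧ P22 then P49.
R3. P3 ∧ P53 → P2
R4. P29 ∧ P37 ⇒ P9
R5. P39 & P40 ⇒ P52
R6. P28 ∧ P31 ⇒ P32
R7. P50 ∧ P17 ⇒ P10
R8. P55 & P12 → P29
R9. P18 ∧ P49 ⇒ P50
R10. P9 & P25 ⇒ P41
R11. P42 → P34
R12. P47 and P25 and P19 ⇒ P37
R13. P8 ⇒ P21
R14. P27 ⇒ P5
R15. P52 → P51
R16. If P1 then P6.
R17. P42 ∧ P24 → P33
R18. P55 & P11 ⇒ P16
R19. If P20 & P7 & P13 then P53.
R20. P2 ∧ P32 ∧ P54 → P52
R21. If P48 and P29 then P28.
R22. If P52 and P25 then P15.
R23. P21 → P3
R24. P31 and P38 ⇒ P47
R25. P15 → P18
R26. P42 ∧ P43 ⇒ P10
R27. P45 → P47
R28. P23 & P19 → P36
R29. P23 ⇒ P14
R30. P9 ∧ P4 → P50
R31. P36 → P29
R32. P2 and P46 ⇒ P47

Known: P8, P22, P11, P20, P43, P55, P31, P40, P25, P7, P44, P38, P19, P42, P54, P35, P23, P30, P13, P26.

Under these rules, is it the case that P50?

Yes

P21  (by R13: P8)
P16  (by R18: P55, P11)
P53  (by R19: P20, P7, P13)
P3  (by R23: P21)
P47  (by R24: P31, P38)
P10  (by R26: P42, P43)
P36  (by R28: P23, P19)
P29  (by R31: P36)
P28  (by R1: P16, P40, P10)
P2  (by R3: P3, P53)
P32  (by R6: P28, P31)
P37  (by R12: P47, P25, P19)
P52  (by R20: P2, P32, P54)
P15  (by R22: P52, P25)
P18  (by R25: P15)
P9  (by R4: P29, P37)
P49  (by R2: P9, P22)
P50  (by R9: P18, P49)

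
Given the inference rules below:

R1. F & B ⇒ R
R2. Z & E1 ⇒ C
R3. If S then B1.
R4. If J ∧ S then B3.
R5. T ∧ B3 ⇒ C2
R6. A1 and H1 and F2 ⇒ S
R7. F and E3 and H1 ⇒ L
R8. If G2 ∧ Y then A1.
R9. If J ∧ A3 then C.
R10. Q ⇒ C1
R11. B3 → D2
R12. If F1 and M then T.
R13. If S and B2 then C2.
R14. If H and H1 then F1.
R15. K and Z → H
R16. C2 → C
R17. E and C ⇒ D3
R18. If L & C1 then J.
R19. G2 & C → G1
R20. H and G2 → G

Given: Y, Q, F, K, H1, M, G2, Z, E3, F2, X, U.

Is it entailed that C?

L  (by R7: F, E3, H1)
A1  (by R8: G2, Y)
C1  (by R10: Q)
H  (by R15: K, Z)
J  (by R18: L, C1)
S  (by R6: A1, H1, F2)
F1  (by R14: H, H1)
B3  (by R4: J, S)
T  (by R12: F1, M)
C2  (by R5: T, B3)
C  (by R16: C2)

Yes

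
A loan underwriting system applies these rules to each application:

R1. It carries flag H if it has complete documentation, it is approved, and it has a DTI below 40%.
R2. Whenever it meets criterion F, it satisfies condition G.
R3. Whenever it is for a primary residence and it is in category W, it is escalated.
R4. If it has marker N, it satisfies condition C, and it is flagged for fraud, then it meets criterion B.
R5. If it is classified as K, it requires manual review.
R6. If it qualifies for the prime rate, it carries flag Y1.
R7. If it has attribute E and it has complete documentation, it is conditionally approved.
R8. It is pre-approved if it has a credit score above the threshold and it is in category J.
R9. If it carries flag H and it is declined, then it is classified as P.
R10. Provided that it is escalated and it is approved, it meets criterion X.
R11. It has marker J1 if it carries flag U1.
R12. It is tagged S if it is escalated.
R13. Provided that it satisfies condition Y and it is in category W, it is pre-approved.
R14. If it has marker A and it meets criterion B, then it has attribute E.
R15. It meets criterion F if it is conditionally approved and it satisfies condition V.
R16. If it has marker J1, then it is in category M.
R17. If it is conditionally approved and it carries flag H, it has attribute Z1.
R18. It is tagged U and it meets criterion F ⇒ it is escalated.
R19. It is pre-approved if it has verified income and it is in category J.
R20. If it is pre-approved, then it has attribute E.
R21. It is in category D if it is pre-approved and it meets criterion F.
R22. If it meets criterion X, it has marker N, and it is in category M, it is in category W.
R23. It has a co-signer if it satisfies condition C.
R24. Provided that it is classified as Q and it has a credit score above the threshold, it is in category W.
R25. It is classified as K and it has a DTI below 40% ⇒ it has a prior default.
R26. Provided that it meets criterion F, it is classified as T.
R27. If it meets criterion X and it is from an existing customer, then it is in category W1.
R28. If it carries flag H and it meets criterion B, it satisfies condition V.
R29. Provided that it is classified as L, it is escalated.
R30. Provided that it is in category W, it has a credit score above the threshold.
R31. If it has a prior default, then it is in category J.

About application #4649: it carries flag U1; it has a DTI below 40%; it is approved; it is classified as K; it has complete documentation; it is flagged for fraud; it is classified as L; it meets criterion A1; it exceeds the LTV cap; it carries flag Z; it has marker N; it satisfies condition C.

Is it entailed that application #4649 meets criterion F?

Yes

By R1 (it has complete documentation, it is approved, it has a DTI below 40%): it carries flag H.
By R4 (it has marker N, it satisfies condition C, it is flagged for fraud): it meets criterion B.
By R11 (it carries flag U1): it has marker J1.
By R16 (it has marker J1): it is in category M.
By R25 (it is classified as K, it has a DTI below 40%): it has a prior default.
By R28 (it carries flag H, it meets criterion B): it satisfies condition V.
By R29 (it is classified as L): it is escalated.
By R31 (it has a prior default): it is in category J.
By R10 (it is escalated, it is approved): it meets criterion X.
By R22 (it meets criterion X, it has marker N, it is in category M): it is in category W.
By R30 (it is in category W): it has a credit score above the threshold.
By R8 (it has a credit score above the threshold, it is in category J): it is pre-approved.
By R20 (it is pre-approved): it has attribute E.
By R7 (it has attribute E, it has complete documentation): it is conditionally approved.
By R15 (it is conditionally approved, it satisfies condition V): it meets criterion F.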